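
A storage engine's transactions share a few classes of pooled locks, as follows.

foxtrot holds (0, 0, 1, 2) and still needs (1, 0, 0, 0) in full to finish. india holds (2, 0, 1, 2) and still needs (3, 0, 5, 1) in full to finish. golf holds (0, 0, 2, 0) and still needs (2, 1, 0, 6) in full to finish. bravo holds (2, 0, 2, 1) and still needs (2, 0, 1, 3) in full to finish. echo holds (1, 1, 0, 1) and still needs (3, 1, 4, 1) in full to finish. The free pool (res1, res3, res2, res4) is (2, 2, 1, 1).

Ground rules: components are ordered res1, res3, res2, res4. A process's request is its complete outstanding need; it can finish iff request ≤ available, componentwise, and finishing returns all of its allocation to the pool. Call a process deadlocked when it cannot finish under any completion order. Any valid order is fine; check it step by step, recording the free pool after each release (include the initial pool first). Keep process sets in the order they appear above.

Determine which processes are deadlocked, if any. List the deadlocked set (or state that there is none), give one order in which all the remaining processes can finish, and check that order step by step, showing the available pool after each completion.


The deadlocked set is india and golf.
Key observation: after foxtrot, bravo, echo the pool peaks at (5, 3, 4, 5), and each blocked process is short somewhere: india on res2; golf on res4.
A valid finishing order for the others: foxtrot, bravo, echo. Check, step by step:
  pool = (2, 2, 1, 1)
  foxtrot needs (1, 0, 0, 0) <= (2, 2, 1, 1) -> finishes; pool += (0, 0, 1, 2) = (2, 2, 2, 3)
  bravo needs (2, 0, 1, 3) <= (2, 2, 2, 3) -> finishes; pool += (2, 0, 2, 1) = (4, 2, 4, 4)
  echo needs (3, 1, 4, 1) <= (4, 2, 4, 4) -> finishes; pool += (1, 1, 0, 1) = (5, 3, 4, 5)
None of the blocked processes ever fits:
  india cannot run: need (3, 0, 5, 1) vs free (5, 3, 4, 5) (insufficient res2)
  golf cannot run: need (2, 1, 0, 6) vs free (5, 3, 4, 5) (insufficient res4)


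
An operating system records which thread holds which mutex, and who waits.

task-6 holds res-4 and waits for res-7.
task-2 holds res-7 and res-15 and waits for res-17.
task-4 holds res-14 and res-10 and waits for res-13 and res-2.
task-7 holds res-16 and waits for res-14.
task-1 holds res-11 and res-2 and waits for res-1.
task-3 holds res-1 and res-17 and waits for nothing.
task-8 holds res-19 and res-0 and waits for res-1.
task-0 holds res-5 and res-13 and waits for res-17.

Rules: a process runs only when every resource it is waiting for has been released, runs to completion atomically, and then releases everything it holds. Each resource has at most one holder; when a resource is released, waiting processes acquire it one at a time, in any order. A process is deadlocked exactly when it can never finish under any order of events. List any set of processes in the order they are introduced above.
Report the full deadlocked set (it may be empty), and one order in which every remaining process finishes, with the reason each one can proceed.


Nothing here is deadlocked.
Key observation: all waits point, directly or indirectly, at processes that can finish, so nothing is permanently blocked.
The rest can finish in the order task-3, task-8, task-0, task-2, task-6, task-1, task-4, task-7.
Verifying each step:
  task-3: no waits; runs immediately, freeing res-1 and res-17
  task-8: everything it awaited (res-1) is free; runs, freeing res-19 and res-0
  task-0: everything it awaited (res-17) is free; runs, freeing res-5 and res-13
  task-2: everything it awaited (res-17) is free; runs, freeing res-7 and res-15
  task-6: everything it awaited (res-7) is free; runs, freeing res-4
  task-1: everything it awaited (res-1) is free; runs, freeing res-11 and res-2
  task-4: everything it awaited (res-13 and res-2) is free; runs, freeing res-14 and res-10
  task-7: everything it awaited (res-14) is free; runs, freeing res-16


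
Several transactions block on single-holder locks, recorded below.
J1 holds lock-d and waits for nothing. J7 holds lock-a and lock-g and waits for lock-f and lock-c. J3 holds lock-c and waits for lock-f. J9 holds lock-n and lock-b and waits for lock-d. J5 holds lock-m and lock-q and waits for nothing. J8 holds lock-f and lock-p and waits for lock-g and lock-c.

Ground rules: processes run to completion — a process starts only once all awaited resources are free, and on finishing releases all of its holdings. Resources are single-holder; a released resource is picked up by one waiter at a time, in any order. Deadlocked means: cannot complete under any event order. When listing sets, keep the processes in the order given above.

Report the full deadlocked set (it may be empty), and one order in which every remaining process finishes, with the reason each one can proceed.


Deadlocked: J7, J3 and J8.
Key observation: the loop J7 -> J3 -> J8 -> J7 blocks itself forever; no other process is dragged down with it.
One completion order for the rest: J1, J9, J5.
Step-by-step check:
  run J1 (it waits on nothing); releases lock-d
  J9 waits on lock-d — all released -> runs and releases lock-n and lock-b
  run J5 (it waits on nothing); releases lock-m and lock-q


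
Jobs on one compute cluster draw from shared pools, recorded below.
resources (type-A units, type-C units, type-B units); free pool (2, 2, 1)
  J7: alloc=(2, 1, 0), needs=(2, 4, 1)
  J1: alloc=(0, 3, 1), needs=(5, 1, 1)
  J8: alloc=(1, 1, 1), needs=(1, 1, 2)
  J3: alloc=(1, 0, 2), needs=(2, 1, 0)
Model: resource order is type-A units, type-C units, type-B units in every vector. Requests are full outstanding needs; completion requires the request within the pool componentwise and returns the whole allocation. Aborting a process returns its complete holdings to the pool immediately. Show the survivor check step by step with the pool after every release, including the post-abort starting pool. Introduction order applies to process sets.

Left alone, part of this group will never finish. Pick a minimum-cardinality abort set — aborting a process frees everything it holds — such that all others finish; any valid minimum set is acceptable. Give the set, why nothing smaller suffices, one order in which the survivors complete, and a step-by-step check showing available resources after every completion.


Abort J7.
Key observation: J1 had no path to completion before; after the abort of J7 ((2, 1, 0) returned), step 2 is where it fits.
Why nothing smaller works: aborting no one leaves the state deadlocked as given.
The survivors complete as J3, J1, J8. Verifying each step (starting from the post-abort pool):
  pool = (4, 3, 1)
  J3 needs (2, 1, 0) <= (4, 3, 1) -> finishes; pool += (1, 0, 2) = (5, 3, 3)
  J1 needs (5, 1, 1) <= (5, 3, 3) -> finishes; pool += (0, 3, 1) = (5, 6, 4)
  J8 needs (1, 1, 2) <= (5, 6, 4) -> finishes; pool += (1, 1, 1) = (6, 7, 5)


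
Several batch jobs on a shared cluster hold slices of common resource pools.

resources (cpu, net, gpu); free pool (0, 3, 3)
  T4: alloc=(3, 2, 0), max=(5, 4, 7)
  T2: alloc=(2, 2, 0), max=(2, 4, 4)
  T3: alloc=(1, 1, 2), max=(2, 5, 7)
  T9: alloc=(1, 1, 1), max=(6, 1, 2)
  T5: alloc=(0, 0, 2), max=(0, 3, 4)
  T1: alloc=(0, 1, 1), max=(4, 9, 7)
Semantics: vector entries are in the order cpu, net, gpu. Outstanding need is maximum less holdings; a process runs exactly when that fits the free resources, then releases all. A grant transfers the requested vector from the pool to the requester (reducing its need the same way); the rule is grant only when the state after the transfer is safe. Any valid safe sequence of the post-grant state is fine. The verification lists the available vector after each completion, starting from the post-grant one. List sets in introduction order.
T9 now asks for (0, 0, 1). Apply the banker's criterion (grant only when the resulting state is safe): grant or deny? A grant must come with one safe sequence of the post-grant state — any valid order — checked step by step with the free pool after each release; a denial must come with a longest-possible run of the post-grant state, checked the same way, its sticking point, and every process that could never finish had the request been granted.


DENY — the pretend-granted state is unsafe.
Key observation: after T5, T2 the pool peaks at (2, 5, 4), and each blocked process is short somewhere: T4 on gpu; T3 on gpu; T9 on cpu; T1 on cpu, net, gpu.
After a pretend grant, a maximal execution: T5, T2 — then nothing else fits. Verifying each step:
  pool = (0, 3, 2)
  T5 needs (0, 3, 2) <= (0, 3, 2) -> finishes; pool += (0, 0, 2) = (0, 3, 4)
  T2 needs (0, 2, 4) <= (0, 3, 4) -> finishes; pool += (2, 2, 0) = (2, 5, 4)
  blocked: T4 wants (2, 2, 7), pool (2, 5, 4) — not enough gpu
  blocked: T3 wants (1, 4, 5), pool (2, 5, 4) — not enough gpu
  blocked: T9 wants (5, 0, 0), pool (2, 5, 4) — not enough cpu
  blocked: T1 wants (4, 8, 6), pool (2, 5, 4) — not enough cpu, net and gpu
Had the request been granted, T4, T3, T9 and T1 could never finish.


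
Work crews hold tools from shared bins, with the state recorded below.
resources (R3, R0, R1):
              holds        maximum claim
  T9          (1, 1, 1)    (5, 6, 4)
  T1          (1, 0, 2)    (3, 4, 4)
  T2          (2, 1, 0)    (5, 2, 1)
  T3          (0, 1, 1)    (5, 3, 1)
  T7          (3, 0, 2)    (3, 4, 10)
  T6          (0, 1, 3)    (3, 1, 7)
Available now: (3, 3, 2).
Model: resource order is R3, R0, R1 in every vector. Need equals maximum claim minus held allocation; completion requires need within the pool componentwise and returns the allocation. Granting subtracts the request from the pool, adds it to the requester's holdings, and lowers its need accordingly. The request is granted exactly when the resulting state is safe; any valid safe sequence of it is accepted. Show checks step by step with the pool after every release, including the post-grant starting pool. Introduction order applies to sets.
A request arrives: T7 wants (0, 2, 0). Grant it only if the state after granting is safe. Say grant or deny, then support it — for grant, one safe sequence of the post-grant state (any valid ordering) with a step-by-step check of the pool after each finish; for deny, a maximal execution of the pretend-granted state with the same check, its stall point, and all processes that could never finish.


DENY — the pretend-granted state is unsafe.
Key observation: after T2, T3 the pool peaks at (5, 3, 3), and each blocked process is short somewhere: T9 on R0; T1 on R0; T7 on R1; T6 on R1.
Pretend the grant happened; the run T2, T3 goes as far as possible. Verifying each step:
  pool = (3, 1, 2)
  T2 needs (3, 1, 1) <= (3, 1, 2) -> finishes; pool += (2, 1, 0) = (5, 2, 2)
  T3 needs (5, 2, 0) <= (5, 2, 2) -> finishes; pool += (0, 1, 1) = (5, 3, 3)
  T9 still needs (4, 5, 3) but only (5, 3, 3) is free — short on R0
  T1 still needs (2, 4, 2) but only (5, 3, 3) is free — short on R0
  T7 still needs (0, 2, 8) but only (5, 3, 3) is free — short on R1
  T6 still needs (3, 0, 4) but only (5, 3, 3) is free — short on R1
Post-grant, the permanently blocked set is T9, T1, T7 and T6.


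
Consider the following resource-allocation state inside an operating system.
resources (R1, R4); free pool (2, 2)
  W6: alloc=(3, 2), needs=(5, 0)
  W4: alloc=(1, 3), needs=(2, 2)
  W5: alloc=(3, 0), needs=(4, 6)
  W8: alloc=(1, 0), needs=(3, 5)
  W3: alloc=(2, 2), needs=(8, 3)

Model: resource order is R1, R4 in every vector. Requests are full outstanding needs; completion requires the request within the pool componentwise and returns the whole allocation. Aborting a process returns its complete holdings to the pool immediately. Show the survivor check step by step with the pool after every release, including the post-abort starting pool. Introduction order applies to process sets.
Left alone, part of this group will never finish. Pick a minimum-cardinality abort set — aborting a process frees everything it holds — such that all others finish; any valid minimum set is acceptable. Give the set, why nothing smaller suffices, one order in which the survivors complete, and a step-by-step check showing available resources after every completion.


Minimum abort set: W3.
Key observation: the deadlocked W5 becomes finishable only because W3 released (2, 2); it completes at step 2 below.
Why nothing smaller works: aborting no one leaves the state deadlocked as given.
The survivors complete as W4, W5, W6, W8. Verifying each step (starting from the post-abort pool):
  pool = (4, 4)
  W4: need (2, 2) fits (4, 4); releases (1, 3), pool now (5, 7)
  W5: need (4, 6) fits (5, 7); releases (3, 0), pool now (8, 7)
  W6: need (5, 0) fits (8, 7); releases (3, 2), pool now (11, 9)
  W8: need (3, 5) fits (11, 9); releases (1, 0), pool now (12, 9)


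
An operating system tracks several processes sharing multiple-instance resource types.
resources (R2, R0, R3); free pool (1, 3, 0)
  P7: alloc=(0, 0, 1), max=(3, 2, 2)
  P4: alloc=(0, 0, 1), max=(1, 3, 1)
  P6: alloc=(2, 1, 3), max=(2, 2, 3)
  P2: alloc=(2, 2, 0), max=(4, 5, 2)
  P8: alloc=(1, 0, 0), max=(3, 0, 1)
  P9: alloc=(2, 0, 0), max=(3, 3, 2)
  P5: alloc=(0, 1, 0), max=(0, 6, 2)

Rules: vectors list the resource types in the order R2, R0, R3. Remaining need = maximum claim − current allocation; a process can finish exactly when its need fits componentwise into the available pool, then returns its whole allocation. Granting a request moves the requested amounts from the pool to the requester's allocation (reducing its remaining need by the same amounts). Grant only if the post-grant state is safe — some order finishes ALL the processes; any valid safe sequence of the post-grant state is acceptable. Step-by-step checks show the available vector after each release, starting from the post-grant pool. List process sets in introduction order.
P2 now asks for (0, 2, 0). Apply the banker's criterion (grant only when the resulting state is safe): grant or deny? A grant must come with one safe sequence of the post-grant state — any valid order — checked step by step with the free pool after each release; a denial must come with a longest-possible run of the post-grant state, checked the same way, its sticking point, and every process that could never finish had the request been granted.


GRANT. The post-grant state is safe; one safe sequence: P6, P7, P2, P5, P8, P4, P9.
Key observation: with (1, 1, 0) left after the transfer, P6 can run at once — the state stays safe.
Check on the post-grant state, step by step:
  pool = (1, 1, 0)
  P6: need (0, 1, 0) fits (1, 1, 0); releases (2, 1, 3), pool now (3, 2, 3)
  P7: need (3, 2, 1) fits (3, 2, 3); releases (0, 0, 1), pool now (3, 2, 4)
  P2: need (2, 1, 2) fits (3, 2, 4); releases (2, 4, 0), pool now (5, 6, 4)
  P5: need (0, 5, 2) fits (5, 6, 4); releases (0, 1, 0), pool now (5, 7, 4)
  P8: need (2, 0, 1) fits (5, 7, 4); releases (1, 0, 0), pool now (6, 7, 4)
  P4: need (1, 3, 0) fits (6, 7, 4); releases (0, 0, 1), pool now (6, 7, 5)
  P9: need (1, 3, 2) fits (6, 7, 5); releases (2, 0, 0), pool now (8, 7, 5)


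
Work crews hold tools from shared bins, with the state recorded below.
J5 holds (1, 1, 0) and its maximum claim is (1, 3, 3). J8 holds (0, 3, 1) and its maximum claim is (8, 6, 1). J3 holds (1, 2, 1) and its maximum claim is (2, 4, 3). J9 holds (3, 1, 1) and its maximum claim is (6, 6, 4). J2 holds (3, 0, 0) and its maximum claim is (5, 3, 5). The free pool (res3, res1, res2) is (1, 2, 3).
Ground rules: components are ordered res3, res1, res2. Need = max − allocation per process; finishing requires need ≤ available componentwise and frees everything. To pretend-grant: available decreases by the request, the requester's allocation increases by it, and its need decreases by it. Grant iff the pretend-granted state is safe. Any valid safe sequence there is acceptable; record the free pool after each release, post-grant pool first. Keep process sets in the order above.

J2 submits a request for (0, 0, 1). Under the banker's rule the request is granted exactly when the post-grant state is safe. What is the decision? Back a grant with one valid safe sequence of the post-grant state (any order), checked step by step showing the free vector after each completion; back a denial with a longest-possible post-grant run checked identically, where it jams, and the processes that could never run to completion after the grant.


GRANT: granting preserves safety; a valid post-grant sequence is J3, J5, J9, J2, J8.
Key observation: granting shrinks the pool to (1, 2, 2), yet J3 still fits and the chain goes through.
Check on the post-grant state, step by step:
  pool = (1, 2, 2)
  run J3 (needs (1, 2, 2), free (1, 2, 2)); after release of (1, 2, 1) the pool is (2, 4, 3)
  run J5 (needs (0, 2, 3), free (2, 4, 3)); after release of (1, 1, 0) the pool is (3, 5, 3)
  run J9 (needs (3, 5, 3), free (3, 5, 3)); after release of (3, 1, 1) the pool is (6, 6, 4)
  run J2 (needs (2, 3, 4), free (6, 6, 4)); after release of (3, 0, 1) the pool is (9, 6, 5)
  run J8 (needs (8, 3, 0), free (9, 6, 5)); after release of (0, 3, 1) the pool is (9, 9, 6)


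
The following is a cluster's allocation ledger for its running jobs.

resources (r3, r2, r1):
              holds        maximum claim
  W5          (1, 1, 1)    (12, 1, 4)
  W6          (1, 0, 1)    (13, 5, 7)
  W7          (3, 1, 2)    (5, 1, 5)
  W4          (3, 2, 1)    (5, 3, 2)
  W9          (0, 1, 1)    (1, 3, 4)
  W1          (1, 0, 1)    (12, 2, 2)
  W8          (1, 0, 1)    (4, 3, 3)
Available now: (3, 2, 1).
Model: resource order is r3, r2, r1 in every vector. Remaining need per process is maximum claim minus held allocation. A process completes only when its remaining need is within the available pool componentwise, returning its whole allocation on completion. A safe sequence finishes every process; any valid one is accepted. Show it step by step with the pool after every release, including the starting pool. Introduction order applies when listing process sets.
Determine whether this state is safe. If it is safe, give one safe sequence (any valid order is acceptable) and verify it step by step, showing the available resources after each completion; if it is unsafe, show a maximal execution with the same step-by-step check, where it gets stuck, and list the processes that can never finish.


The state is UNSAFE.
Key observation: even finishing W4, W8, W9, W7 leaves just (10, 6, 6) free — too little r3 for any of the remaining processes.
The run W4, W8, W9, W7 cannot be extended any further. Verifying each step:
  pool = (3, 2, 1)
  run W4 (needs (2, 1, 1), free (3, 2, 1)); after release of (3, 2, 1) the pool is (6, 4, 2)
  run W8 (needs (3, 3, 2), free (6, 4, 2)); after release of (1, 0, 1) the pool is (7, 4, 3)
  run W9 (needs (1, 2, 3), free (7, 4, 3)); after release of (0, 1, 1) the pool is (7, 5, 4)
  run W7 (needs (2, 0, 3), free (7, 5, 4)); after release of (3, 1, 2) the pool is (10, 6, 6)
  W5 still needs (11, 0, 3) but only (10, 6, 6) is free — short on r3
  W6 still needs (12, 5, 6) but only (10, 6, 6) is free — short on r3
  W1 still needs (11, 2, 1) but only (10, 6, 6) is free — short on r3
Never able to finish: W5, W6 and W1.


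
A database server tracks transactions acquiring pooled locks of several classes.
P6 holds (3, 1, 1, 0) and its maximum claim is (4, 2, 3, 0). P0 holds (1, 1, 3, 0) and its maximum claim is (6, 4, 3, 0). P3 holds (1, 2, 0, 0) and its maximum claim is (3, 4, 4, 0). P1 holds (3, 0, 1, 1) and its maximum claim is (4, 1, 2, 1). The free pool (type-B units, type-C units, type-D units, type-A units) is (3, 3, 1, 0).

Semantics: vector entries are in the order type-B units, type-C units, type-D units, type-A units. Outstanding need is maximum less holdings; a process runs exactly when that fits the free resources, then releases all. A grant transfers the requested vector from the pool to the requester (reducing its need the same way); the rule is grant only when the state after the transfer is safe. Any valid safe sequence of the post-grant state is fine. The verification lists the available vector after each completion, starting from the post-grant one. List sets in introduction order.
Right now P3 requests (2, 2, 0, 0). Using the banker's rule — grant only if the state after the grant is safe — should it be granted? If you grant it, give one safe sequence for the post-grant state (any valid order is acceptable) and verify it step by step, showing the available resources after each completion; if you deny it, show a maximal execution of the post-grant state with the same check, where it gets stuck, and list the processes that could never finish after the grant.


DENY. Granting would leave the state unsafe.
Key observation: after P1, P6 the pool peaks at (7, 2, 3, 1), and each blocked process is short somewhere: P0 on type-C units; P3 on type-D units.
Pretend the grant happened; the run P1, P6 goes as far as possible. Verifying each step:
  pool = (1, 1, 1, 0)
  P1: need (1, 1, 1, 0) fits (1, 1, 1, 0); releases (3, 0, 1, 1), pool now (4, 1, 2, 1)
  P6: need (1, 1, 2, 0) fits (4, 1, 2, 1); releases (3, 1, 1, 0), pool now (7, 2, 3, 1)
  P0 cannot run: need (5, 3, 0, 0) vs free (7, 2, 3, 1) (insufficient type-C units)
  P3 cannot run: need (0, 0, 4, 0) vs free (7, 2, 3, 1) (insufficient type-D units)
Post-grant, the permanently blocked set is P0 and P3.


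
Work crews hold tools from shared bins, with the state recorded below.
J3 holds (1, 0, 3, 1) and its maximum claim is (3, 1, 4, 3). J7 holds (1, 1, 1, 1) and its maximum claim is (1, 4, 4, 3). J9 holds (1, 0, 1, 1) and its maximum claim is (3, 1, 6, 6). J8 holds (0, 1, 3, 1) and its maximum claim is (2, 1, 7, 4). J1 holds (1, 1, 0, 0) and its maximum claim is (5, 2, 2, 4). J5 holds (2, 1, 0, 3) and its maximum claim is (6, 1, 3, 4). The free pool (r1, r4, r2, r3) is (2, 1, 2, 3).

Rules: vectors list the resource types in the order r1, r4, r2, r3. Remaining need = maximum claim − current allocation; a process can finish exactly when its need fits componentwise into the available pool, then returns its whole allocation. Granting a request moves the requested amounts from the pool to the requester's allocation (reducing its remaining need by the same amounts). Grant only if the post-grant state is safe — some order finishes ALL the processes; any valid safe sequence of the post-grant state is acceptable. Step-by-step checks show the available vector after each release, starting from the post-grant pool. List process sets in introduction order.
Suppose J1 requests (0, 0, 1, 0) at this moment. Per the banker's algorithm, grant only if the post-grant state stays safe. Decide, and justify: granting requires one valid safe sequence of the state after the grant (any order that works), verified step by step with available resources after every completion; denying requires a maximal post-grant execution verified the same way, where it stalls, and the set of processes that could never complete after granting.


GRANT. The post-grant state is safe; one safe sequence: J3, J8, J9, J1, J5, J7.
Key observation: (2, 1, 1, 3) free after granting still covers J3 first, and each release covers the next.
Check on the post-grant state, step by step:
  pool = (2, 1, 1, 3)
  J3: need (2, 1, 1, 2) fits (2, 1, 1, 3); releases (1, 0, 3, 1), pool now (3, 1, 4, 4)
  J8: need (2, 0, 4, 3) fits (3, 1, 4, 4); releases (0, 1, 3, 1), pool now (3, 2, 7, 5)
  J9: need (2, 1, 5, 5) fits (3, 2, 7, 5); releases (1, 0, 1, 1), pool now (4, 2, 8, 6)
  J1: need (4, 1, 1, 4) fits (4, 2, 8, 6); releases (1, 1, 1, 0), pool now (5, 3, 9, 6)
  J5: need (4, 0, 3, 1) fits (5, 3, 9, 6); releases (2, 1, 0, 3), pool now (7, 4, 9, 9)
  J7: need (0, 3, 3, 2) fits (7, 4, 9, 9); releases (1, 1, 1, 1), pool now (8, 5, 10, 10)


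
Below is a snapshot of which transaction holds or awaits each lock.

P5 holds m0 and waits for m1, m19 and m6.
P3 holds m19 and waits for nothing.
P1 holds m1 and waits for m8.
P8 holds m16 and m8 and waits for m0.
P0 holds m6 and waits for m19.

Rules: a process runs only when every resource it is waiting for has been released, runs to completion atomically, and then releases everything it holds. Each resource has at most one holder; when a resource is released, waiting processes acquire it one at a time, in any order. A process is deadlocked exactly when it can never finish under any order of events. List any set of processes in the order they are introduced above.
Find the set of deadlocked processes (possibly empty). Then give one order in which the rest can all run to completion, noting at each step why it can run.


Deadlocked: P5, P1 and P8.
Key observation: the cycle P5 -> P1 -> P8 -> P5 can never break — each member waits on the next; no other process is dragged down with it.
The rest can finish in the order P3, P0.
Verifying each step:
  P3 waits on nothing -> runs at once and releases m19
  P0 waits on m19 — all released -> runs and releases m6


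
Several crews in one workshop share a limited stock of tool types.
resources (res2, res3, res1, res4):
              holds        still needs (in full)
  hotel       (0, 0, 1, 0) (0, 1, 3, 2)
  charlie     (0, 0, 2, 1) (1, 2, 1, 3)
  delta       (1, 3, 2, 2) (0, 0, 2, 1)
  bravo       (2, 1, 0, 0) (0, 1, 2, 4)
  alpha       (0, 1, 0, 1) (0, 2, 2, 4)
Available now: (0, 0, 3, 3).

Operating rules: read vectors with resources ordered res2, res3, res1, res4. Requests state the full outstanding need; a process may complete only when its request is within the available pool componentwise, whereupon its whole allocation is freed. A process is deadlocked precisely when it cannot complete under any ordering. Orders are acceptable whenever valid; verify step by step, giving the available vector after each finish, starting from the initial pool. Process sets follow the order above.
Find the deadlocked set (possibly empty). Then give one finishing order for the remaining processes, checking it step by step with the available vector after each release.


The deadlocked set is empty.
Key observation: starting with delta, each completion frees enough for the next — no one is permanently blocked.
A valid finishing order for the others: delta, bravo, hotel, charlie, alpha. Verifying each step:
  pool = (0, 0, 3, 3)
  delta needs (0, 0, 2, 1) <= (0, 0, 3, 3) -> finishes; pool += (1, 3, 2, 2) = (1, 3, 5, 5)
  bravo needs (0, 1, 2, 4) <= (1, 3, 5, 5) -> finishes; pool += (2, 1, 0, 0) = (3, 4, 5, 5)
  hotel needs (0, 1, 3, 2) <= (3, 4, 5, 5) -> finishes; pool += (0, 0, 1, 0) = (3, 4, 6, 5)
  charlie needs (1, 2, 1, 3) <= (3, 4, 6, 5) -> finishes; pool += (0, 0, 2, 1) = (3, 4, 8, 6)
  alpha needs (0, 2, 2, 4) <= (3, 4, 8, 6) -> finishes; pool += (0, 1, 0, 1) = (3, 5, 8, 7)


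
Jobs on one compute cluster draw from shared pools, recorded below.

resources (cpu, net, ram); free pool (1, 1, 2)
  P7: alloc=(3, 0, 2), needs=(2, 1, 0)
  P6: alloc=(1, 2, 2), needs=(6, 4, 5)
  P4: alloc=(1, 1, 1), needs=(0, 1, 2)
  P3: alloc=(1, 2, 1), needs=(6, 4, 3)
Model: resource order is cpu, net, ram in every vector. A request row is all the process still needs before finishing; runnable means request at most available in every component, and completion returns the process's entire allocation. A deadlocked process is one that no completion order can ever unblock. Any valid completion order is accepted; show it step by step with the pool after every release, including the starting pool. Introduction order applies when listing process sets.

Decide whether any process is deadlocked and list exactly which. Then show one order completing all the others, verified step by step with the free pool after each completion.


Deadlocked: P6 and P3.
Key observation: once P4, P7 finish, the pool peaks at (5, 2, 5) — and every remaining process still needs more cpu than that.
A valid finishing order for the others: P4, P7. Verifying each step:
  pool = (1, 1, 2)
  P4 needs (0, 1, 2) <= (1, 1, 2) -> finishes; pool += (1, 1, 1) = (2, 2, 3)
  P7 needs (2, 1, 0) <= (2, 2, 3) -> finishes; pool += (3, 0, 2) = (5, 2, 5)
None of the blocked processes ever fits:
  P6 cannot run: need (6, 4, 5) vs free (5, 2, 5) (insufficient cpu and net)
  P3 cannot run: need (6, 4, 3) vs free (5, 2, 5) (insufficient cpu and net)


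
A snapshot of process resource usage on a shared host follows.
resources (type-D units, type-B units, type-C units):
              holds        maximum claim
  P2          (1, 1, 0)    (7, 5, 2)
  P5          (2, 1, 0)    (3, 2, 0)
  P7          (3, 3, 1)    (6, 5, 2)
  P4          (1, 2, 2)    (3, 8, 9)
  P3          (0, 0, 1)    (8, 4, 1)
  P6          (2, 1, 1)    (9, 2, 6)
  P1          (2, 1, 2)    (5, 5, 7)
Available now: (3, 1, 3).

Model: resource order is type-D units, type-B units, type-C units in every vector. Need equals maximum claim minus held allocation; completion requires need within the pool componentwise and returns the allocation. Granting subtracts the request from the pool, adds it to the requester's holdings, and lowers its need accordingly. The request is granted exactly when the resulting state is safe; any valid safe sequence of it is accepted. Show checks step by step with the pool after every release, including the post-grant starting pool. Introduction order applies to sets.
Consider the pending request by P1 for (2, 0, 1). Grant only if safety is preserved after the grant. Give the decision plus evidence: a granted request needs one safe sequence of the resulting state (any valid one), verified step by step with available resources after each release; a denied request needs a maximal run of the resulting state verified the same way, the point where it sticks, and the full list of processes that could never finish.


DENY — the pretend-granted state is unsafe.
Key observation: after P5, P7, P2 the pool peaks at (7, 6, 3), and each blocked process is short somewhere: P4 on type-C units; P3 on type-D units; P6 on type-C units; P1 on type-C units.
After a pretend grant, a maximal execution: P5, P7, P2 — then nothing else fits. Step-by-step check:
  pool = (1, 1, 2)
  P5: need (1, 1, 0) fits (1, 1, 2); releases (2, 1, 0), pool now (3, 2, 2)
  P7: need (3, 2, 1) fits (3, 2, 2); releases (3, 3, 1), pool now (6, 5, 3)
  P2: need (6, 4, 2) fits (6, 5, 3); releases (1, 1, 0), pool now (7, 6, 3)
  P4 still needs (2, 6, 7) but only (7, 6, 3) is free — short on type-C units
  P3 still needs (8, 4, 0) but only (7, 6, 3) is free — short on type-D units
  P6 still needs (7, 1, 5) but only (7, 6, 3) is free — short on type-C units
  P1 still needs (1, 4, 4) but only (7, 6, 3) is free — short on type-C units
Processes that could never finish after the grant: P4, P3, P6 and P1.


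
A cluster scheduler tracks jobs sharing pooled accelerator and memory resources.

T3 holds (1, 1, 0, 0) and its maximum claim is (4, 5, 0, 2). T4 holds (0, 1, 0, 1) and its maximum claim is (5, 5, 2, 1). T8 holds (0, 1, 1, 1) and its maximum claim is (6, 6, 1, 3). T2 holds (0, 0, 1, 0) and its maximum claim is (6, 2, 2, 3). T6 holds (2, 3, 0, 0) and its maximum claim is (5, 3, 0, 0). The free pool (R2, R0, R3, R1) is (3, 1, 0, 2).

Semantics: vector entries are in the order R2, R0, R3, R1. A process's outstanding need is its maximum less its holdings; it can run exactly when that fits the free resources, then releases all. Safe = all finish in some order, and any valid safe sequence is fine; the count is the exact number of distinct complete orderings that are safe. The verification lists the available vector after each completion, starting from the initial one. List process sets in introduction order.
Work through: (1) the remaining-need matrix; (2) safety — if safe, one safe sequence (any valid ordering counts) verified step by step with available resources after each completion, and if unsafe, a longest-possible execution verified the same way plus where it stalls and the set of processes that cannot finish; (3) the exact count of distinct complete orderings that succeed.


(1) Outstanding need per process (order R2, R0, R3, R1):
  T3: (3, 4, 0, 2)
  T4: (5, 4, 2, 0)
  T8: (6, 5, 0, 2)
  T2: (6, 2, 1, 3)
  T6: (3, 0, 0, 0)
(2) The state is SAFE; one workable sequence: T6, T3, T8, T2, T4.
Key observation: the first exact fit in this order is T6 — it needs (3, 0, 0, 0) with (3, 1, 0, 2) free, meeting a requested resource to the last unit.
Check, step by step:
  pool = (3, 1, 0, 2)
  T6 needs (3, 0, 0, 0) <= (3, 1, 0, 2) -> finishes; pool += (2, 3, 0, 0) = (5, 4, 0, 2)
  T3 needs (3, 4, 0, 2) <= (5, 4, 0, 2) -> finishes; pool += (1, 1, 0, 0) = (6, 5, 0, 2)
  T8 needs (6, 5, 0, 2) <= (6, 5, 0, 2) -> finishes; pool += (0, 1, 1, 1) = (6, 6, 1, 3)
  T2 needs (6, 2, 1, 3) <= (6, 6, 1, 3) -> finishes; pool += (0, 0, 1, 0) = (6, 6, 2, 3)
  T4 needs (5, 4, 2, 0) <= (6, 6, 2, 3) -> finishes; pool += (0, 1, 0, 1) = (6, 7, 2, 4)
(3) Exactly 1 of the possible complete orderings is a safe sequence.


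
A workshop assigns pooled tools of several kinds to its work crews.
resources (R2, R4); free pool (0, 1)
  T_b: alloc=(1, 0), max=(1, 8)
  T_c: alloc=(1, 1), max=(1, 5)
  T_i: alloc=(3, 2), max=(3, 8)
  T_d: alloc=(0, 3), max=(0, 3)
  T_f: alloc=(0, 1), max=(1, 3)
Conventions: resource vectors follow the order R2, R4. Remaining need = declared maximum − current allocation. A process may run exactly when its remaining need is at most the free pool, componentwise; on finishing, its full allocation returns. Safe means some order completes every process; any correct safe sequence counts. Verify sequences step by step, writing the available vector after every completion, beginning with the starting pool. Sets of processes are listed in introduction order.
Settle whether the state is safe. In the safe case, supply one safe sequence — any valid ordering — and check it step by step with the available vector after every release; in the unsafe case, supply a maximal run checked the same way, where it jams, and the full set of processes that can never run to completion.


SAFE — a valid safe sequence is T_d, T_c, T_f, T_i, T_b.
Key observation: the order's first zero-slack moment is T_c ((0, 4) needed, (0, 4) free — a requested resource with nothing to spare).
Step-by-step check:
  pool = (0, 1)
  run T_d (needs (0, 0), free (0, 1)); after release of (0, 3) the pool is (0, 4)
  run T_c (needs (0, 4), free (0, 4)); after release of (1, 1) the pool is (1, 5)
  run T_f (needs (1, 2), free (1, 5)); after release of (0, 1) the pool is (1, 6)
  run T_i (needs (0, 6), free (1, 6)); after release of (3, 2) the pool is (4, 8)
  run T_b (needs (0, 8), free (4, 8)); after release of (1, 0) the pool is (5, 8)


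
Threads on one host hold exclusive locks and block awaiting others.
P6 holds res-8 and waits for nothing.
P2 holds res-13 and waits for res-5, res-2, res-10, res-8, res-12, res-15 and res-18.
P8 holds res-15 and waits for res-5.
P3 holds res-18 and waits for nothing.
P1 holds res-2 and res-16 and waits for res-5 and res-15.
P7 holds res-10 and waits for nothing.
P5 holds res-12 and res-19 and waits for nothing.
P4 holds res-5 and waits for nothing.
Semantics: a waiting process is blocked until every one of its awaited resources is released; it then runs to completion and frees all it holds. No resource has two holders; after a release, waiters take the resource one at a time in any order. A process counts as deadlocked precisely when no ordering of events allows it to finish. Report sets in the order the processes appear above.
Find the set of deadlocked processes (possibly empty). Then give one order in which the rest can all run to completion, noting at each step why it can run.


Nothing here is deadlocked.
Key observation: there is no circular wait here — follow any chain and it reaches a process that is free to run now.
One completion order for the rest: P5, P4, P3, P8, P1, P7, P6, P2.
Walking it through:
  run P5 (it waits on nothing); releases res-12 and res-19
  run P4 (it waits on nothing); releases res-5
  run P3 (it waits on nothing); releases res-18
  run P8 (all its waits — res-5 — are resolved); releases res-15
  run P1 (all its waits — res-5 and res-15 — are resolved); releases res-2 and res-16
  run P7 (it waits on nothing); releases res-10
  run P6 (it waits on nothing); releases res-8
  run P2 (all its waits — res-5, res-2, res-10, res-8, res-12, res-15 and res-18 — are resolved); releases res-13


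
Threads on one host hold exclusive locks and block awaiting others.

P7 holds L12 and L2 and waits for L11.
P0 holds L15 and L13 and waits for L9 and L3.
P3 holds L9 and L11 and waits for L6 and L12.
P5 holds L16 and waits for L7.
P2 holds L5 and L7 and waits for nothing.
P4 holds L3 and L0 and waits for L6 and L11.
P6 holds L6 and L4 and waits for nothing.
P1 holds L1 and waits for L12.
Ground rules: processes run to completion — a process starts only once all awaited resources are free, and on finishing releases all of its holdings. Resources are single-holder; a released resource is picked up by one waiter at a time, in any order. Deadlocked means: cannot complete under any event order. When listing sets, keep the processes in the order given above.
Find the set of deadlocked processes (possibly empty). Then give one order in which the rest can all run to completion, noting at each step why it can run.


The deadlocked set is P7, P0, P3, P4 and P1.
Key observation: the cycle P7 -> P3 -> P7 can never break — each member waits on the next; P0, P4 and P1 wait into the deadlock from upstream.
A valid finishing order for the others: P2, P5, P6.
Verifying each step:
  P2: no waits; runs immediately, freeing L5 and L7
  run P5 (all its waits — L7 — are resolved); releases L16
  P6: no waits; runs immediately, freeing L6 and L4


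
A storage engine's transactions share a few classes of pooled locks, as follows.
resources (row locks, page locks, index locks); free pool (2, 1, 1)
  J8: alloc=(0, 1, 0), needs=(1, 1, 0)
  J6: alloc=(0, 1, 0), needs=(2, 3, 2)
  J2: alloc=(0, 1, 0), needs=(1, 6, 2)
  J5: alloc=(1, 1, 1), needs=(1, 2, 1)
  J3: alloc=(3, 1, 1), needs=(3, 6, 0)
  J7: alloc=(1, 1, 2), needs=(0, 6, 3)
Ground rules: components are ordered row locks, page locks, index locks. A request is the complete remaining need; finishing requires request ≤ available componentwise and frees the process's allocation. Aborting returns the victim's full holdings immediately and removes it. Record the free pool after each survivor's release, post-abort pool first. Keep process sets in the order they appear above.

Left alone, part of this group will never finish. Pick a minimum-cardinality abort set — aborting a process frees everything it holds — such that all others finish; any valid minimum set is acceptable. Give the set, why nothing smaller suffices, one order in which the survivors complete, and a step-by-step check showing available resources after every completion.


Abort J2 and J7.
Key observation: J3 had no path to completion before; after the abort of J2 and J7 ((1, 2, 2) returned), step 4 is where it fits.
Minimality, checking each single-abort alternative: J8 alone leaves J2 blocked (short on page locks); J6 alone leaves J2 blocked (short on page locks); J2 alone leaves J3 blocked (short on page locks); J5 alone leaves J2 blocked (short on page locks); J3 alone leaves J2 blocked (short on page locks); J7 alone leaves J2 blocked (short on page locks).
Survivors finish in the order: J5, J6, J8, J3. Check, step by step (pool after the aborts first):
  pool = (3, 3, 3)
  J5: need (1, 2, 1) fits (3, 3, 3); releases (1, 1, 1), pool now (4, 4, 4)
  J6: need (2, 3, 2) fits (4, 4, 4); releases (0, 1, 0), pool now (4, 5, 4)
  J8: need (1, 1, 0) fits (4, 5, 4); releases (0, 1, 0), pool now (4, 6, 4)
  J3: need (3, 6, 0) fits (4, 6, 4); releases (3, 1, 1), pool now (7, 7, 5)


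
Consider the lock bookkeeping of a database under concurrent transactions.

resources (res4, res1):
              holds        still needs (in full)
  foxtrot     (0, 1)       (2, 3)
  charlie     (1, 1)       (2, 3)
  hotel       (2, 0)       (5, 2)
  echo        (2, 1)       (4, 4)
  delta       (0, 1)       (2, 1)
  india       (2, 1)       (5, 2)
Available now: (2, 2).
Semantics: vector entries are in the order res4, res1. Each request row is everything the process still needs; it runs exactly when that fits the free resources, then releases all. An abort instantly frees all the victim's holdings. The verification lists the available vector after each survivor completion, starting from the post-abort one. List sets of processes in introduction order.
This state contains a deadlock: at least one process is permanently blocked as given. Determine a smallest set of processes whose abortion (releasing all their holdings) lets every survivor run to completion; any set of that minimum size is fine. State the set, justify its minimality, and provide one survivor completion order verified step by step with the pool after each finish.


Minimum abort set: echo.
Key observation: aborting echo returns (2, 1), and india — hopeless before — runs at step 4 with the returned capacity in the pool.
Why nothing smaller works: aborting no one leaves the state deadlocked as given.
Survivors finish in the order: delta, foxtrot, charlie, india, hotel. Step-by-step check (pool after the aborts first):
  pool = (4, 3)
  delta: need (2, 1) fits (4, 3); releases (0, 1), pool now (4, 4)
  foxtrot: need (2, 3) fits (4, 4); releases (0, 1), pool now (4, 5)
  charlie: need (2, 3) fits (4, 5); releases (1, 1), pool now (5, 6)
  india: need (5, 2) fits (5, 6); releases (2, 1), pool now (7, 7)
  hotel: need (5, 2) fits (7, 7); releases (2, 0), pool now (9, 7)
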